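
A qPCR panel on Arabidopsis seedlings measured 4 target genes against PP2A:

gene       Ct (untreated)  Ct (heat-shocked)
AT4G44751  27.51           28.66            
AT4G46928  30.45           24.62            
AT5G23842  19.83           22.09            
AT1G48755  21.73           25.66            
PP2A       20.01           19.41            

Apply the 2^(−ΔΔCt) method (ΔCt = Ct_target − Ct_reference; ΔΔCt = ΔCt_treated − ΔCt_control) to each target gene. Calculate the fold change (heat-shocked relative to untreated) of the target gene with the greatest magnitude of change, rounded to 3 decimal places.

AT4G44751: ΔΔCt = (28.66−19.41) − (27.51−20.01) = 9.25 − 7.50 = 1.75; fold change = 2^-1.75 = 0.297
AT4G46928: ΔΔCt = (24.62−19.41) − (30.45−20.01) = 5.21 − 10.44 = -5.23; fold change = 2^5.23 = 37.531
AT5G23842: ΔΔCt = (22.09−19.41) − (19.83−20.01) = 2.68 − (-0.18) = 2.86; fold change = 2^-2.86 = 0.138
AT1G48755: ΔΔCt = (25.66−19.41) − (21.73−20.01) = 6.25 − 1.72 = 4.53; fold change = 2^-4.53 = 0.043
AT4G46928 has the largest |ΔΔCt| = 5.23.

37.531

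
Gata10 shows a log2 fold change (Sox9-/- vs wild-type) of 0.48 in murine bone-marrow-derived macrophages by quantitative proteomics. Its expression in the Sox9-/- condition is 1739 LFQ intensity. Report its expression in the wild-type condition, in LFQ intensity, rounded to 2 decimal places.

Fold change = 2^(0.48) = 1.3947
wild-type expression = 1739 / 1.3947 = 1246.82

1246.82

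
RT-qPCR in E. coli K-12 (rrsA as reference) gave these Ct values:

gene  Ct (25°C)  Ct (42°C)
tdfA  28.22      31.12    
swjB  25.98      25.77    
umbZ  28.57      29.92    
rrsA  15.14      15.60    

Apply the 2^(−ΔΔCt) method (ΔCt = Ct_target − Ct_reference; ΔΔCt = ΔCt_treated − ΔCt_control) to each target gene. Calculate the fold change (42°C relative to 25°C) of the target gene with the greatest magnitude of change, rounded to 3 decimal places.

tdfA: ΔΔCt = (31.12−15.60) − (28.22−15.14) = 15.52 − 13.08 = 2.44; fold change = 2^-2.44 = 0.184
swjB: ΔΔCt = (25.77−15.60) − (25.98−15.14) = 10.17 − 10.84 = -0.67; fold change = 2^0.67 = 1.591
umbZ: ΔΔCt = (29.92−15.60) − (28.57−15.14) = 14.32 − 13.43 = 0.89; fold change = 2^-0.89 = 0.540
tdfA has the largest |ΔΔCt| = 2.44.

0.184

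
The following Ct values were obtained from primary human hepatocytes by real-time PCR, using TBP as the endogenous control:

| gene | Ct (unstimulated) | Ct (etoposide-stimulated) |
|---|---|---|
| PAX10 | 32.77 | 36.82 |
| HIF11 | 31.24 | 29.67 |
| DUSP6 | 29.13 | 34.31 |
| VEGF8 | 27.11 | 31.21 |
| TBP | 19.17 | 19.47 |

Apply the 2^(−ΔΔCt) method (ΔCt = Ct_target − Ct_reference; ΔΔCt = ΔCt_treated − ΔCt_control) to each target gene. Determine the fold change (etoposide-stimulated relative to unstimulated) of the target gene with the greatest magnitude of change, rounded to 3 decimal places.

PAX10: ΔΔCt = (36.82−19.47) − (32.77−19.17) = 17.35 − 13.60 = 3.75; fold change = 2^-3.75 = 0.074
HIF11: ΔΔCt = (29.67−19.47) − (31.24−19.17) = 10.20 − 12.07 = -1.87; fold change = 2^1.87 = 3.655
DUSP6: ΔΔCt = (34.31−19.47) − (29.13−19.17) = 14.84 − 9.96 = 4.88; fold change = 2^-4.88 = 0.034
VEGF8: ΔΔCt = (31.21−19.47) − (27.11−19.17) = 11.74 − 7.94 = 3.80; fold change = 2^-3.80 = 0.072
DUSP6 has the largest |ΔΔCt| = 4.88.

0.034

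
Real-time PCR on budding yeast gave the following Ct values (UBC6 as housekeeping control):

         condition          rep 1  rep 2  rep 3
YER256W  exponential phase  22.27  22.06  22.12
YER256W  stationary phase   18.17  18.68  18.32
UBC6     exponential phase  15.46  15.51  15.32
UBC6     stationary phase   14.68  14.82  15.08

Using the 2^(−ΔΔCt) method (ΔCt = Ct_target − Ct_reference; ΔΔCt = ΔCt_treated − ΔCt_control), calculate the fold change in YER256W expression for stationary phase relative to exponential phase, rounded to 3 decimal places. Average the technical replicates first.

9.126

Mean Ct: YER256W exponential phase 22.150; YER256W stationary phase 18.390; UBC6 exponential phase 15.430; UBC6 stationary phase 14.860
ΔCt(exponential phase) = 22.150 − 15.430 = 6.720
ΔCt(stationary phase) = 18.390 − 14.860 = 3.530
ΔΔCt = 3.530 − 6.720 = -3.190
Fold change = 2^(−(-3.190)) = 2^3.190 = 9.1261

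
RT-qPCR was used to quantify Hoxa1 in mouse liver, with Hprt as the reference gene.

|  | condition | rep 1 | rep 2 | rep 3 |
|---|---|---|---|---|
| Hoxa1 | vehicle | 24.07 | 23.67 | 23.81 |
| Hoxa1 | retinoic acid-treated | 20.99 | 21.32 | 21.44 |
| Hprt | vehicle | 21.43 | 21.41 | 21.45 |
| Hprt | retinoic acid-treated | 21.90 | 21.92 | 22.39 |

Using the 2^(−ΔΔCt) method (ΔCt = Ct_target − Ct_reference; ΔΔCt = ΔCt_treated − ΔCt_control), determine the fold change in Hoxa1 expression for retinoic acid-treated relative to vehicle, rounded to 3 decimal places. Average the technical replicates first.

Mean Ct: Hoxa1 vehicle 23.850; Hoxa1 retinoic acid-treated 21.250; Hprt vehicle 21.430; Hprt retinoic acid-treated 22.070
ΔCt(vehicle) = 23.850 − 21.430 = 2.420
ΔCt(retinoic acid-treated) = 21.250 − 22.070 = -0.820
ΔΔCt = -0.820 − 2.420 = -3.240
Fold change = 2^(−(-3.240)) = 2^3.240 = 9.4479

9.448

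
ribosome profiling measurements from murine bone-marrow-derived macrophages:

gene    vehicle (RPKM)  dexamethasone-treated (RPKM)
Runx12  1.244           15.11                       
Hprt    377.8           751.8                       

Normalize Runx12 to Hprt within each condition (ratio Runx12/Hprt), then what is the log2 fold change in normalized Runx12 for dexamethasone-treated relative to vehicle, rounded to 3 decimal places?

2.610

Runx12/Hprt (vehicle) = 1.244 / 377.8 = 0.0032927
Runx12/Hprt (dexamethasone-treated) = 15.11 / 751.8 = 0.020098
Fold change = 0.020098 / 0.0032927 = 6.1038
log2(6.1038) = 2.6097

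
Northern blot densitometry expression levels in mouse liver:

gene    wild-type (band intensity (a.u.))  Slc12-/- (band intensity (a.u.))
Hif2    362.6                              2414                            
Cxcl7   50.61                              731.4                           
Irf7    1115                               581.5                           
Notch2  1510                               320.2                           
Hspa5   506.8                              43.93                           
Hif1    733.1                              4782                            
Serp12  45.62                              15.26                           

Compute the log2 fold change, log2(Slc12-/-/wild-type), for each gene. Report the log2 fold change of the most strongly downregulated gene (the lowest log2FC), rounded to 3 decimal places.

log2(2414/362.6) = 2.735  (Hif2)
log2(731.4/50.61) = 3.853  (Cxcl7)
log2(581.5/1115) = -0.939  (Irf7)
log2(320.2/1510) = -2.238  (Notch2)
log2(43.93/506.8) = -3.528  (Hspa5)
log2(4782/733.1) = 2.706  (Hif1)
log2(15.26/45.62) = -1.580  (Serp12)
Hspa5 is most strongly downregulated.

-3.528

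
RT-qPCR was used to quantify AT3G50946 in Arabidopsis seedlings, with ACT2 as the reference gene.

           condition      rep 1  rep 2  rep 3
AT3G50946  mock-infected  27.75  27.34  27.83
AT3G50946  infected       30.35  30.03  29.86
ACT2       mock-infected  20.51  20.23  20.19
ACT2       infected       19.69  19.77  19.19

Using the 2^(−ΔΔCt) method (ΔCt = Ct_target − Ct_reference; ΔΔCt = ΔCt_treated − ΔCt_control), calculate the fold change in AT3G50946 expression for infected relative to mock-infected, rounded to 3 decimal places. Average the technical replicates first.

0.109

Mean Ct: AT3G50946 mock-infected 27.640; AT3G50946 infected 30.080; ACT2 mock-infected 20.310; ACT2 infected 19.550
ΔCt(mock-infected) = 27.640 − 20.310 = 7.330
ΔCt(infected) = 30.080 − 19.550 = 10.530
ΔΔCt = 10.530 − 7.330 = 3.200
Fold change = 2^(−3.200) = 0.1088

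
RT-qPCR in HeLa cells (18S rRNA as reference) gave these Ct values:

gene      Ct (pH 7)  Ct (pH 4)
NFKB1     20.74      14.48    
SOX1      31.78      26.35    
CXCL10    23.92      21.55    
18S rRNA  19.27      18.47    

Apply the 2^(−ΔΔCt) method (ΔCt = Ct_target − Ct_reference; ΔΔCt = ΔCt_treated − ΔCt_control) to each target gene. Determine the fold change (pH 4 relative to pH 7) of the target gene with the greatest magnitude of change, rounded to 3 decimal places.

44.017

NFKB1: ΔΔCt = (14.48−18.47) − (20.74−19.27) = -3.99 − 1.47 = -5.46; fold change = 2^5.46 = 44.017
SOX1: ΔΔCt = (26.35−18.47) − (31.78−19.27) = 7.88 − 12.51 = -4.63; fold change = 2^4.63 = 24.761
CXCL10: ΔΔCt = (21.55−18.47) − (23.92−19.27) = 3.08 − 4.65 = -1.57; fold change = 2^1.57 = 2.969
NFKB1 has the largest |ΔΔCt| = 5.46.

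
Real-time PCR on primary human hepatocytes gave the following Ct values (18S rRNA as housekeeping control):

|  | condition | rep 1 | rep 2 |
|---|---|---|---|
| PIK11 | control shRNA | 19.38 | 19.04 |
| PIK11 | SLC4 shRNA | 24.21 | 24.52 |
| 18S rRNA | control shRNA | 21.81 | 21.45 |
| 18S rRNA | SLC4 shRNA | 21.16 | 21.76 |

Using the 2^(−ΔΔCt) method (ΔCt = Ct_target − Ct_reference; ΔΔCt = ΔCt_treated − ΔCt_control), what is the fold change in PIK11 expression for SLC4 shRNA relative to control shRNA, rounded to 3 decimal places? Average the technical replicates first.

0.025

Mean Ct: PIK11 control shRNA 19.210; PIK11 SLC4 shRNA 24.365; 18S rRNA control shRNA 21.630; 18S rRNA SLC4 shRNA 21.460
ΔCt(control shRNA) = 19.210 − 21.630 = -2.420
ΔCt(SLC4 shRNA) = 24.365 − 21.460 = 2.905
ΔΔCt = 2.905 − (-2.420) = 5.325
Fold change = 2^(−5.325) = 0.0249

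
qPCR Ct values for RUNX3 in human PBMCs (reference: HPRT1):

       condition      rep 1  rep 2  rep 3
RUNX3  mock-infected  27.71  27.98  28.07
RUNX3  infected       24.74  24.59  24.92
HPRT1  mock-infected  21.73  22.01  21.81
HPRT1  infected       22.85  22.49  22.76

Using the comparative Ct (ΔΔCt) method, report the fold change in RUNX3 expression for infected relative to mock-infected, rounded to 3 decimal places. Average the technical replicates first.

Mean Ct: RUNX3 mock-infected 27.920; RUNX3 infected 24.750; HPRT1 mock-infected 21.850; HPRT1 infected 22.700
ΔCt(mock-infected) = 27.920 − 21.850 = 6.070
ΔCt(infected) = 24.750 − 22.700 = 2.050
ΔΔCt = 2.050 − 6.070 = -4.020
Fold change = 2^(−(-4.020)) = 2^4.020 = 16.2234

16.223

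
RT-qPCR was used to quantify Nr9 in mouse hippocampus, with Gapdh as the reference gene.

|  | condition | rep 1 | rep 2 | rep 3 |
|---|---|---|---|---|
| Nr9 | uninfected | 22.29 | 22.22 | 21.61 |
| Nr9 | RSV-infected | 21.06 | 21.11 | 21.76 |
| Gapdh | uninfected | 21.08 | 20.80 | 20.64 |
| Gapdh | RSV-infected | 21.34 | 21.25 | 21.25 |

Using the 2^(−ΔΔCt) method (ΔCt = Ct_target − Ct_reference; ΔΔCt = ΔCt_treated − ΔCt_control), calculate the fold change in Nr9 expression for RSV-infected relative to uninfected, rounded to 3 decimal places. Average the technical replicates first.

2.250

Mean Ct: Nr9 uninfected 22.040; Nr9 RSV-infected 21.310; Gapdh uninfected 20.840; Gapdh RSV-infected 21.280
ΔCt(uninfected) = 22.040 − 20.840 = 1.200
ΔCt(RSV-infected) = 21.310 − 21.280 = 0.030
ΔΔCt = 0.030 − 1.200 = -1.170
Fold change = 2^(−(-1.170)) = 2^1.170 = 2.2501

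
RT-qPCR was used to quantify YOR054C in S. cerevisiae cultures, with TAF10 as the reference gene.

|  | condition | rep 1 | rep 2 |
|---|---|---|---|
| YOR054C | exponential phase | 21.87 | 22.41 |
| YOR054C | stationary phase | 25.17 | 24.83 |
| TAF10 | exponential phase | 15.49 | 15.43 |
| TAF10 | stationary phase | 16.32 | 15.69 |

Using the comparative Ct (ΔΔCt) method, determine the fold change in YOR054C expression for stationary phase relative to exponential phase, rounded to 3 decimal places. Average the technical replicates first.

0.201

Mean Ct: YOR054C exponential phase 22.140; YOR054C stationary phase 25.000; TAF10 exponential phase 15.460; TAF10 stationary phase 16.005
ΔCt(exponential phase) = 22.140 − 15.460 = 6.680
ΔCt(stationary phase) = 25.000 − 16.005 = 8.995
ΔΔCt = 8.995 − 6.680 = 2.315
Fold change = 2^(−2.315) = 0.2010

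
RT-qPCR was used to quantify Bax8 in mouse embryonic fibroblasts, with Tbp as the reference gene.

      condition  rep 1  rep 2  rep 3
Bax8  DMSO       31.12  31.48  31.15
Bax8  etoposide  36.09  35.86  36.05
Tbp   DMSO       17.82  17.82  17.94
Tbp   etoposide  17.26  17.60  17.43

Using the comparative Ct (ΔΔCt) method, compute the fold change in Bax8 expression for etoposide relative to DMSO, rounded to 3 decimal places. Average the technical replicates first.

0.028

Mean Ct: Bax8 DMSO 31.250; Bax8 etoposide 36.000; Tbp DMSO 17.860; Tbp etoposide 17.430
ΔCt(DMSO) = 31.250 − 17.860 = 13.390
ΔCt(etoposide) = 36.000 − 17.430 = 18.570
ΔΔCt = 18.570 − 13.390 = 5.180
Fold change = 2^(−5.180) = 0.0276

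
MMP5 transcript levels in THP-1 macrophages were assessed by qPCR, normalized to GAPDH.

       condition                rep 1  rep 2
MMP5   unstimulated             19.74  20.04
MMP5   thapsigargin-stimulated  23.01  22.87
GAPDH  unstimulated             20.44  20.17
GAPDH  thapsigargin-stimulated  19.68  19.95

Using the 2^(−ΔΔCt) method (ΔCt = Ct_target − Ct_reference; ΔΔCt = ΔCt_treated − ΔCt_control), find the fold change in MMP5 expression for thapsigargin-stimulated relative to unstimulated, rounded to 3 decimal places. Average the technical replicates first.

0.086

Mean Ct: MMP5 unstimulated 19.890; MMP5 thapsigargin-stimulated 22.940; GAPDH unstimulated 20.305; GAPDH thapsigargin-stimulated 19.815
ΔCt(unstimulated) = 19.890 − 20.305 = -0.415
ΔCt(thapsigargin-stimulated) = 22.940 − 19.815 = 3.125
ΔΔCt = 3.125 − (-0.415) = 3.540
Fold change = 2^(−3.540) = 0.0860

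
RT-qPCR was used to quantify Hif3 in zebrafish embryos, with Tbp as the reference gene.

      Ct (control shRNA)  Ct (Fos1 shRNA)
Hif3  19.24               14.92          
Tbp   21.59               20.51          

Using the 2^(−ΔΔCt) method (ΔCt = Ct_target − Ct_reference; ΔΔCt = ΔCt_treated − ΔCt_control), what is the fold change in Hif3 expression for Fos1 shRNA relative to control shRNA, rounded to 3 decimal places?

9.448

ΔCt(control shRNA) = 19.240 − 21.590 = -2.350
ΔCt(Fos1 shRNA) = 14.920 − 20.510 = -5.590
ΔΔCt = -5.590 − (-2.350) = -3.240
Fold change = 2^(−(-3.240)) = 2^3.240 = 9.4479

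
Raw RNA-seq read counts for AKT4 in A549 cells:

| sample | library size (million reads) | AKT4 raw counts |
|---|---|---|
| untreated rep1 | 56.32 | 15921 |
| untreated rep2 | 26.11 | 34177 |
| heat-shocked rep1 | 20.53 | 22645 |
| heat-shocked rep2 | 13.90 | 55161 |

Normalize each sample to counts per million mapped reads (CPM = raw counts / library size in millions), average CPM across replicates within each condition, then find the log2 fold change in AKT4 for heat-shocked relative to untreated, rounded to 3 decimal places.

CPM(untreated rep1) = 15921 / 56.32 = 282.6882
CPM(untreated rep2) = 34177 / 26.11 = 1308.9621
CPM(heat-shocked rep1) = 22645 / 20.53 = 1103.0200
CPM(heat-shocked rep2) = 55161 / 13.90 = 3968.4173
mean CPM(untreated) = 795.8251; mean CPM(heat-shocked) = 2535.7186
Fold change = 2535.7186 / 795.8251 = 3.18628
log2(3.18628) = 1.6719

1.672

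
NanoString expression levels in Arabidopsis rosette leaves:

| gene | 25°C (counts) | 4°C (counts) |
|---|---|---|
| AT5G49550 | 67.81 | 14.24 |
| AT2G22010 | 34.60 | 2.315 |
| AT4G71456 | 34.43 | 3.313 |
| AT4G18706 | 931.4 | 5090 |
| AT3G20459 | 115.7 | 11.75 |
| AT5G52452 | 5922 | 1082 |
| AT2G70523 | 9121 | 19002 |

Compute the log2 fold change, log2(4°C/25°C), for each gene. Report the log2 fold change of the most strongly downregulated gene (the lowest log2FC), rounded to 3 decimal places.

log2(14.24/67.81) = -2.252  (AT5G49550)
log2(2.315/34.60) = -3.902  (AT2G22010)
log2(3.313/34.43) = -3.377  (AT4G71456)
log2(5090/931.4) = 2.450  (AT4G18706)
log2(11.75/115.7) = -3.300  (AT3G20459)
log2(1082/5922) = -2.452  (AT5G52452)
log2(19002/9121) = 1.059  (AT2G70523)
AT2G22010 is most strongly downregulated.

-3.902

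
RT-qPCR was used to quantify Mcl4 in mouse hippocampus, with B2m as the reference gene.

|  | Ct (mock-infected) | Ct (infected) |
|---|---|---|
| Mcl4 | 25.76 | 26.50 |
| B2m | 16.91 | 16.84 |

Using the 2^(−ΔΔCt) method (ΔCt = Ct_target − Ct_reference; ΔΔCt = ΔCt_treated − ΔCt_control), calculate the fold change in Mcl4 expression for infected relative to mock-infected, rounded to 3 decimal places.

ΔCt(mock-infected) = 25.760 − 16.910 = 8.850
ΔCt(infected) = 26.500 − 16.840 = 9.660
ΔΔCt = 9.660 − 8.850 = 0.810
Fold change = 2^(−0.810) = 0.5704

0.570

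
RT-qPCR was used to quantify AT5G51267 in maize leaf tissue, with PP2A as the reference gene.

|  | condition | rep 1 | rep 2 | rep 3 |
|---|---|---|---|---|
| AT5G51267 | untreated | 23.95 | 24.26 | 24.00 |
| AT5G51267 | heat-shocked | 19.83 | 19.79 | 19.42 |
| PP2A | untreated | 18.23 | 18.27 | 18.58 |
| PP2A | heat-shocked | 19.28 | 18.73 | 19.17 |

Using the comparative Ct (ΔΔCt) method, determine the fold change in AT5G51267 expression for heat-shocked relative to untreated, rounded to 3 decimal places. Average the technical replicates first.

34.060

Mean Ct: AT5G51267 untreated 24.070; AT5G51267 heat-shocked 19.680; PP2A untreated 18.360; PP2A heat-shocked 19.060
ΔCt(untreated) = 24.070 − 18.360 = 5.710
ΔCt(heat-shocked) = 19.680 − 19.060 = 0.620
ΔΔCt = 0.620 − 5.710 = -5.090
Fold change = 2^(−(-5.090)) = 2^5.090 = 34.0598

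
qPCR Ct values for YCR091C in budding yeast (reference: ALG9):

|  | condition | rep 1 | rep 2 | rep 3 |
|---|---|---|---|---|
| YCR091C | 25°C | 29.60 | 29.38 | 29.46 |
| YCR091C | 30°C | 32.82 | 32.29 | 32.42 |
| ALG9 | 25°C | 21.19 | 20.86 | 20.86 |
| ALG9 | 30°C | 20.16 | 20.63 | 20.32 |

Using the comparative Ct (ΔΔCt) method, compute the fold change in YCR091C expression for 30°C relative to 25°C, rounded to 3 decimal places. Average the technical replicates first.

Mean Ct: YCR091C 25°C 29.480; YCR091C 30°C 32.510; ALG9 25°C 20.970; ALG9 30°C 20.370
ΔCt(25°C) = 29.480 − 20.970 = 8.510
ΔCt(30°C) = 32.510 − 20.370 = 12.140
ΔΔCt = 12.140 − 8.510 = 3.630
Fold change = 2^(−3.630) = 0.0808

0.081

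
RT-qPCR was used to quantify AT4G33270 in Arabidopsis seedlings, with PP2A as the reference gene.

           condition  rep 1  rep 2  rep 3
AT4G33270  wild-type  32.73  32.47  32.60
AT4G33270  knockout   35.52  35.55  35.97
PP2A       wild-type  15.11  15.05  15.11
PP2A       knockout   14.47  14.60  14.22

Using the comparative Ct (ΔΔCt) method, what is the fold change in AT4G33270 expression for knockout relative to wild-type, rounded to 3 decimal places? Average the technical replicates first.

Mean Ct: AT4G33270 wild-type 32.600; AT4G33270 knockout 35.680; PP2A wild-type 15.090; PP2A knockout 14.430
ΔCt(wild-type) = 32.600 − 15.090 = 17.510
ΔCt(knockout) = 35.680 − 14.430 = 21.250
ΔΔCt = 21.250 − 17.510 = 3.740
Fold change = 2^(−3.740) = 0.0748

0.075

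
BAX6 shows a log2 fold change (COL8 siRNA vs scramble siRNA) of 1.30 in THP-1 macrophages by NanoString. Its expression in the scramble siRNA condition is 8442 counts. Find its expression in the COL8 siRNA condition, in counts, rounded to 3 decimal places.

20786.642

Fold change = 2^(1.30) = 2.4623
COL8 siRNA expression = 8442 × 2.4623 = 20786.642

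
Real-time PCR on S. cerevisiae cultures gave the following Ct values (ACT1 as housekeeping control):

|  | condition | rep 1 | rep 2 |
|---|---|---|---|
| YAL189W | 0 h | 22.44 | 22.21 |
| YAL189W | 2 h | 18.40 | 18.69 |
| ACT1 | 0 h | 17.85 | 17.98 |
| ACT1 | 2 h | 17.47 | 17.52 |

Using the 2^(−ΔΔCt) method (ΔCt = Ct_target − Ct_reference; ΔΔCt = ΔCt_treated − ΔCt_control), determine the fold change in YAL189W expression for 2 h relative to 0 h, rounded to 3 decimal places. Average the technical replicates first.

10.267

Mean Ct: YAL189W 0 h 22.325; YAL189W 2 h 18.545; ACT1 0 h 17.915; ACT1 2 h 17.495
ΔCt(0 h) = 22.325 − 17.915 = 4.410
ΔCt(2 h) = 18.545 − 17.495 = 1.050
ΔΔCt = 1.050 − 4.410 = -3.360
Fold change = 2^(−(-3.360)) = 2^3.360 = 10.2674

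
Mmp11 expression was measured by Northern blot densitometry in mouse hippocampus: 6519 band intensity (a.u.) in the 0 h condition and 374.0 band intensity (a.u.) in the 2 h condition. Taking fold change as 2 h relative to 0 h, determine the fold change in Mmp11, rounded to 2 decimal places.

Fold change = 374.0 / 6519 = 0.057
Mmp11 is downregulated.

0.06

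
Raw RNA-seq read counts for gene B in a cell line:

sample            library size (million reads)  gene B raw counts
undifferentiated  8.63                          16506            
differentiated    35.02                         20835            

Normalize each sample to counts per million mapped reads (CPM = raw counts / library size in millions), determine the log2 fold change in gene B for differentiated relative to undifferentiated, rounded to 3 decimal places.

-1.685

CPM(undifferentiated) = 16506 / 8.63 = 1912.6304
CPM(differentiated) = 20835 / 35.02 = 594.9457
Fold change = 594.9457 / 1912.6304 = 0.31106
log2(0.31106) = -1.6847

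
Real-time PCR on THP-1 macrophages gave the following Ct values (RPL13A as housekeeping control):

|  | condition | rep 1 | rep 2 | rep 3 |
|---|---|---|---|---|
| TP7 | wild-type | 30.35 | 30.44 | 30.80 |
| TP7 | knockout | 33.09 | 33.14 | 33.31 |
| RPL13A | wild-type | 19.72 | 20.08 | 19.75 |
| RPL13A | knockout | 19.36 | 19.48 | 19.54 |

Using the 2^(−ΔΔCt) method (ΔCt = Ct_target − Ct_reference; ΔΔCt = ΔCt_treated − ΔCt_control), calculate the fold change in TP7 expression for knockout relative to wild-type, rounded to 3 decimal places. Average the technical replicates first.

Mean Ct: TP7 wild-type 30.530; TP7 knockout 33.180; RPL13A wild-type 19.850; RPL13A knockout 19.460
ΔCt(wild-type) = 30.530 − 19.850 = 10.680
ΔCt(knockout) = 33.180 − 19.460 = 13.720
ΔΔCt = 13.720 − 10.680 = 3.040
Fold change = 2^(−3.040) = 0.1216

0.122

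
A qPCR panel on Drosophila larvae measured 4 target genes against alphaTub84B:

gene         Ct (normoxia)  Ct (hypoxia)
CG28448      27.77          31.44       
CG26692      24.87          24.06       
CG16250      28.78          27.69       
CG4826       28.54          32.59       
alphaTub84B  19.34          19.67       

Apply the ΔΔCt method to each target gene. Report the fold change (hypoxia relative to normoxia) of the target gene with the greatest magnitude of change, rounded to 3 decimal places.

CG28448: ΔΔCt = (31.44−19.67) − (27.77−19.34) = 11.77 − 8.43 = 3.34; fold change = 2^-3.34 = 0.099
CG26692: ΔΔCt = (24.06−19.67) − (24.87−19.34) = 4.39 − 5.53 = -1.14; fold change = 2^1.14 = 2.204
CG16250: ΔΔCt = (27.69−19.67) − (28.78−19.34) = 8.02 − 9.44 = -1.42; fold change = 2^1.42 = 2.676
CG4826: ΔΔCt = (32.59−19.67) − (28.54−19.34) = 12.92 − 9.20 = 3.72; fold change = 2^-3.72 = 0.076
CG4826 has the largest |ΔΔCt| = 3.72.

0.076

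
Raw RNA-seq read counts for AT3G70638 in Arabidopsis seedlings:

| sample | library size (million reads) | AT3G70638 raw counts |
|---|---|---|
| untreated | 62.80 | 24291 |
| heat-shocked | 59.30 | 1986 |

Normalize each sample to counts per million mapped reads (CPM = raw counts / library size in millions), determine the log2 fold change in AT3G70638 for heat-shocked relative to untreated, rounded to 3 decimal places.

-3.530

CPM(untreated) = 24291 / 62.80 = 386.7994
CPM(heat-shocked) = 1986 / 59.30 = 33.4907
Fold change = 33.4907 / 386.7994 = 0.08658
log2(0.08658) = -3.5298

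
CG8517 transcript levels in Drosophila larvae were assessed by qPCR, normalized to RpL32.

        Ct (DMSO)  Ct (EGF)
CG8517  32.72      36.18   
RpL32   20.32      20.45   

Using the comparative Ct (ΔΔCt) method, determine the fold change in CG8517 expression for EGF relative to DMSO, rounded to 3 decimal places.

ΔCt(DMSO) = 32.720 − 20.320 = 12.400
ΔCt(EGF) = 36.180 − 20.450 = 15.730
ΔΔCt = 15.730 − 12.400 = 3.330
Fold change = 2^(−3.330) = 0.0994

0.099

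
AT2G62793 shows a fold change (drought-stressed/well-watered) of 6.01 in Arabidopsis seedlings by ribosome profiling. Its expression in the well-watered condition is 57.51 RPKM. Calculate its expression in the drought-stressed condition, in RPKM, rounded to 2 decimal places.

345.64

drought-stressed expression = 57.51 × 6.01 = 345.64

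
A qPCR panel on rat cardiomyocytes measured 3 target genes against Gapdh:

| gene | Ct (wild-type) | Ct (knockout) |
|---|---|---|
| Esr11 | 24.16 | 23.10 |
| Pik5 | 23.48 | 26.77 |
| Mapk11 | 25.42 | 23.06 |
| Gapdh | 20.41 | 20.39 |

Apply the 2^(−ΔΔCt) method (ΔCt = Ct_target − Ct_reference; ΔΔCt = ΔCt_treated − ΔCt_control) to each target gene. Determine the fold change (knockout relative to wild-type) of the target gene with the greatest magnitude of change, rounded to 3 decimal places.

0.101

Esr11: ΔΔCt = (23.10−20.39) − (24.16−20.41) = 2.71 − 3.75 = -1.04; fold change = 2^1.04 = 2.056
Pik5: ΔΔCt = (26.77−20.39) − (23.48−20.41) = 6.38 − 3.07 = 3.31; fold change = 2^-3.31 = 0.101
Mapk11: ΔΔCt = (23.06−20.39) − (25.42−20.41) = 2.67 − 5.01 = -2.34; fold change = 2^2.34 = 5.063
Pik5 has the largest |ΔΔCt| = 3.31.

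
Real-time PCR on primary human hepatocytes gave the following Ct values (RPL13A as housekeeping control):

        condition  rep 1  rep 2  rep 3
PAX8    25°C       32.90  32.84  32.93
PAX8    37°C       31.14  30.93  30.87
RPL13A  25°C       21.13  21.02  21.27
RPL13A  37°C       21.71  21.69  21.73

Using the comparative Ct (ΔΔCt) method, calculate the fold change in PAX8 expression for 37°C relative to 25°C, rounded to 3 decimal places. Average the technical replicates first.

Mean Ct: PAX8 25°C 32.890; PAX8 37°C 30.980; RPL13A 25°C 21.140; RPL13A 37°C 21.710
ΔCt(25°C) = 32.890 − 21.140 = 11.750
ΔCt(37°C) = 30.980 − 21.710 = 9.270
ΔΔCt = 9.270 − 11.750 = -2.480
Fold change = 2^(−(-2.480)) = 2^2.480 = 5.5790

5.579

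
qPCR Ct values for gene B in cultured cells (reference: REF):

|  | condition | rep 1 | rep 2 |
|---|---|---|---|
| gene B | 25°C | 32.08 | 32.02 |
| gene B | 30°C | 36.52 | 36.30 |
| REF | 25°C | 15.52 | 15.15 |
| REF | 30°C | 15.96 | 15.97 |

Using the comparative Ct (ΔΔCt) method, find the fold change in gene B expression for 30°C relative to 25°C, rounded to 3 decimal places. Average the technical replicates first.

Mean Ct: gene B 25°C 32.050; gene B 30°C 36.410; REF 25°C 15.335; REF 30°C 15.965
ΔCt(25°C) = 32.050 − 15.335 = 16.715
ΔCt(30°C) = 36.410 − 15.965 = 20.445
ΔΔCt = 20.445 − 16.715 = 3.730
Fold change = 2^(−3.730) = 0.0754

0.075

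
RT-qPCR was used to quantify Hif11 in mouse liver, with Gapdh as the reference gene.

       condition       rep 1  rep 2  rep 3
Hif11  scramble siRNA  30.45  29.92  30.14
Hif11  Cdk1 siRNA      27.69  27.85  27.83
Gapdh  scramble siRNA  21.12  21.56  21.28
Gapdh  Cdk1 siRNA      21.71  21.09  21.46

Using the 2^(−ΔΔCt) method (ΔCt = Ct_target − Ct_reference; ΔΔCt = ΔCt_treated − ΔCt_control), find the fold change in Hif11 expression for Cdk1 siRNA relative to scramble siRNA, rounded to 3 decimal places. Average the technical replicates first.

5.579

Mean Ct: Hif11 scramble siRNA 30.170; Hif11 Cdk1 siRNA 27.790; Gapdh scramble siRNA 21.320; Gapdh Cdk1 siRNA 21.420
ΔCt(scramble siRNA) = 30.170 − 21.320 = 8.850
ΔCt(Cdk1 siRNA) = 27.790 − 21.420 = 6.370
ΔΔCt = 6.370 − 8.850 = -2.480
Fold change = 2^(−(-2.480)) = 2^2.480 = 5.5790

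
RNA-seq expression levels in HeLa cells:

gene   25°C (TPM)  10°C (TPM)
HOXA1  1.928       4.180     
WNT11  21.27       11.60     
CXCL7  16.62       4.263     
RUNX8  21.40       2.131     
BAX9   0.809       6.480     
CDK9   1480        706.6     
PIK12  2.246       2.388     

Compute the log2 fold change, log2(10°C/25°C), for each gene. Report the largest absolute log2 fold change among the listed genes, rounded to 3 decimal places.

log2(4.180/1.928) = 1.116  (HOXA1)
log2(11.60/21.27) = -0.875  (WNT11)
log2(4.263/16.62) = -1.963  (CXCL7)
log2(2.131/21.40) = -3.328  (RUNX8)
log2(6.480/0.809) = 3.002  (BAX9)
log2(706.6/1480) = -1.067  (CDK9)
log2(2.388/2.246) = 0.088  (PIK12)
The largest magnitude belongs to RUNX8.

3.328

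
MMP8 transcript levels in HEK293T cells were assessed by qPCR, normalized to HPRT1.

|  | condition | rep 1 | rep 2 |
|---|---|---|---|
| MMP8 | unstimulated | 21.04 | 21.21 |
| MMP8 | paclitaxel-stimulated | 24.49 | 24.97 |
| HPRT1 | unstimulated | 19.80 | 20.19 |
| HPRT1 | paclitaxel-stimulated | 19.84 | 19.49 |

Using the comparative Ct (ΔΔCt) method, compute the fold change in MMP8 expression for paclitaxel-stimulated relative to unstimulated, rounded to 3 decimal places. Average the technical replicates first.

0.065

Mean Ct: MMP8 unstimulated 21.125; MMP8 paclitaxel-stimulated 24.730; HPRT1 unstimulated 19.995; HPRT1 paclitaxel-stimulated 19.665
ΔCt(unstimulated) = 21.125 − 19.995 = 1.130
ΔCt(paclitaxel-stimulated) = 24.730 − 19.665 = 5.065
ΔΔCt = 5.065 − 1.130 = 3.935
Fold change = 2^(−3.935) = 0.0654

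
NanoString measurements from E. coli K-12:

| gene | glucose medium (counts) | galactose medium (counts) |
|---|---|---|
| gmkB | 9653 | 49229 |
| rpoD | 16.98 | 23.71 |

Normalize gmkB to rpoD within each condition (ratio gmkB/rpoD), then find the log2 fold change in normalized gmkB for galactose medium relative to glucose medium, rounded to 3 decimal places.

1.869

gmkB/rpoD (glucose medium) = 9653 / 16.98 = 568.49
gmkB/rpoD (galactose medium) = 49229 / 23.71 = 2076.3
Fold change = 2076.3 / 568.49 = 3.6523
log2(3.6523) = 1.8688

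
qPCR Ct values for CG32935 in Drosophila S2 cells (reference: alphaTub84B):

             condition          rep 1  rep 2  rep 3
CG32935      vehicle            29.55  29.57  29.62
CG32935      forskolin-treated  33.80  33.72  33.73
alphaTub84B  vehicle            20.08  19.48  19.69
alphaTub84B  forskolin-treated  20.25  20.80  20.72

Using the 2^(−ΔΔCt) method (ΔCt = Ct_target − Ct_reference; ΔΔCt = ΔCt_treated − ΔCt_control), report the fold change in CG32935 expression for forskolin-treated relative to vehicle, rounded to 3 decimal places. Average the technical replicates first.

Mean Ct: CG32935 vehicle 29.580; CG32935 forskolin-treated 33.750; alphaTub84B vehicle 19.750; alphaTub84B forskolin-treated 20.590
ΔCt(vehicle) = 29.580 − 19.750 = 9.830
ΔCt(forskolin-treated) = 33.750 − 20.590 = 13.160
ΔΔCt = 13.160 − 9.830 = 3.330
Fold change = 2^(−3.330) = 0.0994

0.099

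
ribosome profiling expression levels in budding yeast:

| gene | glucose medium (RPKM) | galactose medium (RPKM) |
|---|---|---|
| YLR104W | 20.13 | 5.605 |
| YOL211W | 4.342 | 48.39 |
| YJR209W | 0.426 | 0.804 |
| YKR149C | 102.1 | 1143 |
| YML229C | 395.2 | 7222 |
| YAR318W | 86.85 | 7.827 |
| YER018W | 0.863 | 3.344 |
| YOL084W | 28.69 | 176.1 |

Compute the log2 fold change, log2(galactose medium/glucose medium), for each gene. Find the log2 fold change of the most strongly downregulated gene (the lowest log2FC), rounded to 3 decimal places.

-3.472

log2(5.605/20.13) = -1.845  (YLR104W)
log2(48.39/4.342) = 3.478  (YOL211W)
log2(0.804/0.426) = 0.916  (YJR209W)
log2(1143/102.1) = 3.485  (YKR149C)
log2(7222/395.2) = 4.192  (YML229C)
log2(7.827/86.85) = -3.472  (YAR318W)
log2(3.344/0.863) = 1.954  (YER018W)
log2(176.1/28.69) = 2.618  (YOL084W)
YAR318W is most strongly downregulated.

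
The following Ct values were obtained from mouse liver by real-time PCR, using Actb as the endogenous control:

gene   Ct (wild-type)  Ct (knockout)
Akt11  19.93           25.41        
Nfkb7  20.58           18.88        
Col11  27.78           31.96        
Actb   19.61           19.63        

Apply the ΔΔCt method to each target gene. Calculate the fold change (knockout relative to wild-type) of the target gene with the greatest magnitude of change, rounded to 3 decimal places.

Akt11: ΔΔCt = (25.41−19.63) − (19.93−19.61) = 5.78 − 0.32 = 5.46; fold change = 2^-5.46 = 0.023
Nfkb7: ΔΔCt = (18.88−19.63) − (20.58−19.61) = -0.75 − 0.97 = -1.72; fold change = 2^1.72 = 3.294
Col11: ΔΔCt = (31.96−19.63) − (27.78−19.61) = 12.33 − 8.17 = 4.16; fold change = 2^-4.16 = 0.056
Akt11 has the largest |ΔΔCt| = 5.46.

0.023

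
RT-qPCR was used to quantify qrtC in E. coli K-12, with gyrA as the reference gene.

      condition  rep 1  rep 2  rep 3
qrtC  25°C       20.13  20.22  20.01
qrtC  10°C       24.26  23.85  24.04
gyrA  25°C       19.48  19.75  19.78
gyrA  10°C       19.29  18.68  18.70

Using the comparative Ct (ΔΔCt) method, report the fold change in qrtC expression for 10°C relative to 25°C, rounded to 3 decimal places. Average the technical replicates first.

0.038

Mean Ct: qrtC 25°C 20.120; qrtC 10°C 24.050; gyrA 25°C 19.670; gyrA 10°C 18.890
ΔCt(25°C) = 20.120 − 19.670 = 0.450
ΔCt(10°C) = 24.050 − 18.890 = 5.160
ΔΔCt = 5.160 − 0.450 = 4.710
Fold change = 2^(−4.710) = 0.0382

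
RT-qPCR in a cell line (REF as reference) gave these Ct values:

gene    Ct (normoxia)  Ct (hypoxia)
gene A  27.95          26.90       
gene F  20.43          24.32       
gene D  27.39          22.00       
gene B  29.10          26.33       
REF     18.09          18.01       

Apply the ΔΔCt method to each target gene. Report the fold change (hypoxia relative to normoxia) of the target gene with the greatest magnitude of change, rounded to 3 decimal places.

39.671

gene A: ΔΔCt = (26.90−18.01) − (27.95−18.09) = 8.89 − 9.86 = -0.97; fold change = 2^0.97 = 1.959
gene F: ΔΔCt = (24.32−18.01) − (20.43−18.09) = 6.31 − 2.34 = 3.97; fold change = 2^-3.97 = 0.064
gene D: ΔΔCt = (22.00−18.01) − (27.39−18.09) = 3.99 − 9.30 = -5.31; fold change = 2^5.31 = 39.671
gene B: ΔΔCt = (26.33−18.01) − (29.10−18.09) = 8.32 − 11.01 = -2.69; fold change = 2^2.69 = 6.453
gene D has the largest |ΔΔCt| = 5.31.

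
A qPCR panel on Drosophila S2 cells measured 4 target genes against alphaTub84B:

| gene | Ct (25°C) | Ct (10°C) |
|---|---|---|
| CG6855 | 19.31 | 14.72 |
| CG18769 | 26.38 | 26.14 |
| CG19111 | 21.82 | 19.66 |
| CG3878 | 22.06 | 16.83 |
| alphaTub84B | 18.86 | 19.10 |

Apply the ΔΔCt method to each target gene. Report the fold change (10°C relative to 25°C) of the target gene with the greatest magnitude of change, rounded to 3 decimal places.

44.324

CG6855: ΔΔCt = (14.72−19.10) − (19.31−18.86) = -4.38 − 0.45 = -4.83; fold change = 2^4.83 = 28.443
CG18769: ΔΔCt = (26.14−19.10) − (26.38−18.86) = 7.04 − 7.52 = -0.48; fold change = 2^0.48 = 1.395
CG19111: ΔΔCt = (19.66−19.10) − (21.82−18.86) = 0.56 − 2.96 = -2.40; fold change = 2^2.40 = 5.278
CG3878: ΔΔCt = (16.83−19.10) − (22.06−18.86) = -2.27 − 3.20 = -5.47; fold change = 2^5.47 = 44.324
CG3878 has the largest |ΔΔCt| = 5.47.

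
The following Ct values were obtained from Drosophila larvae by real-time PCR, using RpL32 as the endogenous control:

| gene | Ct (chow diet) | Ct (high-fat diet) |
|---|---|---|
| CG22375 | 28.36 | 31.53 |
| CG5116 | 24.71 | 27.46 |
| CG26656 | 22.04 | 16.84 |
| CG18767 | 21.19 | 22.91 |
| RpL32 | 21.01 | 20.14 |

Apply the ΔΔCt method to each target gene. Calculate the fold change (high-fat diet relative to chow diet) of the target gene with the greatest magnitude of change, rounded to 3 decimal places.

CG22375: ΔΔCt = (31.53−20.14) − (28.36−21.01) = 11.39 − 7.35 = 4.04; fold change = 2^-4.04 = 0.061
CG5116: ΔΔCt = (27.46−20.14) − (24.71−21.01) = 7.32 − 3.70 = 3.62; fold change = 2^-3.62 = 0.081
CG26656: ΔΔCt = (16.84−20.14) − (22.04−21.01) = -3.30 − 1.03 = -4.33; fold change = 2^4.33 = 20.112
CG18767: ΔΔCt = (22.91−20.14) − (21.19−21.01) = 2.77 − 0.18 = 2.59; fold change = 2^-2.59 = 0.166
CG26656 has the largest |ΔΔCt| = 4.33.

20.112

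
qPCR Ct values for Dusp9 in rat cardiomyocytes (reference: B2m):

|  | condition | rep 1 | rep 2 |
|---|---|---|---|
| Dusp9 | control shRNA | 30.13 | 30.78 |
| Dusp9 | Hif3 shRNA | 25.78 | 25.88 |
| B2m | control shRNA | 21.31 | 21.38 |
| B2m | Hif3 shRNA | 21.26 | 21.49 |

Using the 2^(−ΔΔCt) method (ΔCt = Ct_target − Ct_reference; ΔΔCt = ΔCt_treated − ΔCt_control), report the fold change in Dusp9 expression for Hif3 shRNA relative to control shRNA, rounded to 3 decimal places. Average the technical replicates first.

25.194

Mean Ct: Dusp9 control shRNA 30.455; Dusp9 Hif3 shRNA 25.830; B2m control shRNA 21.345; B2m Hif3 shRNA 21.375
ΔCt(control shRNA) = 30.455 − 21.345 = 9.110
ΔCt(Hif3 shRNA) = 25.830 − 21.375 = 4.455
ΔΔCt = 4.455 − 9.110 = -4.655
Fold change = 2^(−(-4.655)) = 2^4.655 = 25.1939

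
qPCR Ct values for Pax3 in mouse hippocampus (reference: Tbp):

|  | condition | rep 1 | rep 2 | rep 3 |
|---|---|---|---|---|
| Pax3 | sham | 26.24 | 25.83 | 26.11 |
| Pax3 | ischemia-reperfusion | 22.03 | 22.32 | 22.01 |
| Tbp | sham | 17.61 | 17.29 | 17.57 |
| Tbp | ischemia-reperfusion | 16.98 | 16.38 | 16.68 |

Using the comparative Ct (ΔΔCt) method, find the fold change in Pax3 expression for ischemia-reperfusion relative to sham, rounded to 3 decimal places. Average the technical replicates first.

Mean Ct: Pax3 sham 26.060; Pax3 ischemia-reperfusion 22.120; Tbp sham 17.490; Tbp ischemia-reperfusion 16.680
ΔCt(sham) = 26.060 − 17.490 = 8.570
ΔCt(ischemia-reperfusion) = 22.120 − 16.680 = 5.440
ΔΔCt = 5.440 − 8.570 = -3.130
Fold change = 2^(−(-3.130)) = 2^3.130 = 8.7543

8.754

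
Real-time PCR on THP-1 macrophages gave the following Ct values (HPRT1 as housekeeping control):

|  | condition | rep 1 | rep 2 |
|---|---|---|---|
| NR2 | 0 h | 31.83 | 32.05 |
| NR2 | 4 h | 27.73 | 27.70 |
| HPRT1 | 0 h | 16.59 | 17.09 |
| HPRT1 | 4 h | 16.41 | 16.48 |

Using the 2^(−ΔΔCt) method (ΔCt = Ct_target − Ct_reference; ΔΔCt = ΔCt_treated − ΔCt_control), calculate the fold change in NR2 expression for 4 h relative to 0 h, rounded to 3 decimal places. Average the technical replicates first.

14.221

Mean Ct: NR2 0 h 31.940; NR2 4 h 27.715; HPRT1 0 h 16.840; HPRT1 4 h 16.445
ΔCt(0 h) = 31.940 − 16.840 = 15.100
ΔCt(4 h) = 27.715 − 16.445 = 11.270
ΔΔCt = 11.270 − 15.100 = -3.830
Fold change = 2^(−(-3.830)) = 2^3.830 = 14.2215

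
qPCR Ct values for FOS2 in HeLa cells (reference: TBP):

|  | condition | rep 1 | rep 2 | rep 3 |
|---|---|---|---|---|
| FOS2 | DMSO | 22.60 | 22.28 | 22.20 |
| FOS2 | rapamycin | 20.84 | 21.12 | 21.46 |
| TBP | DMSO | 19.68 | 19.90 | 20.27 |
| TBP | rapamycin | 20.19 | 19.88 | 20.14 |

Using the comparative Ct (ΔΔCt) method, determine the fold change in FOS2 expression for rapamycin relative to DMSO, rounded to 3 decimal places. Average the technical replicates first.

Mean Ct: FOS2 DMSO 22.360; FOS2 rapamycin 21.140; TBP DMSO 19.950; TBP rapamycin 20.070
ΔCt(DMSO) = 22.360 − 19.950 = 2.410
ΔCt(rapamycin) = 21.140 − 20.070 = 1.070
ΔΔCt = 1.070 − 2.410 = -1.340
Fold change = 2^(−(-1.340)) = 2^1.340 = 2.5315

2.532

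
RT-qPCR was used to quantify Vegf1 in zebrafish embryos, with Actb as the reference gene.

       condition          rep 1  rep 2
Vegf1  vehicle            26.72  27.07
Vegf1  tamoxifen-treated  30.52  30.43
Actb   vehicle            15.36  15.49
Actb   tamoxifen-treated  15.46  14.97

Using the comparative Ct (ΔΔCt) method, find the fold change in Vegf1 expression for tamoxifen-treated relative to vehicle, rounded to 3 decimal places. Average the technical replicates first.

Mean Ct: Vegf1 vehicle 26.895; Vegf1 tamoxifen-treated 30.475; Actb vehicle 15.425; Actb tamoxifen-treated 15.215
ΔCt(vehicle) = 26.895 − 15.425 = 11.470
ΔCt(tamoxifen-treated) = 30.475 − 15.215 = 15.260
ΔΔCt = 15.260 − 11.470 = 3.790
Fold change = 2^(−3.790) = 0.0723

0.072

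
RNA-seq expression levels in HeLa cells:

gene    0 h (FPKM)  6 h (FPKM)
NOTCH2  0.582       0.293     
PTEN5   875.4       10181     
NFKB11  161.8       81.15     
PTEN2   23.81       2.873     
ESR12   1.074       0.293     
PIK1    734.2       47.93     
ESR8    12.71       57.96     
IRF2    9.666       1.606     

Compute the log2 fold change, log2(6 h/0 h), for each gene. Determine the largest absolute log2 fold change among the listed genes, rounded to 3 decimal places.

log2(0.293/0.582) = -0.990  (NOTCH2)
log2(10181/875.4) = 3.540  (PTEN5)
log2(81.15/161.8) = -0.996  (NFKB11)
log2(2.873/23.81) = -3.051  (PTEN2)
log2(0.293/1.074) = -1.874  (ESR12)
log2(47.93/734.2) = -3.937  (PIK1)
log2(57.96/12.71) = 2.189  (ESR8)
log2(1.606/9.666) = -2.589  (IRF2)
The largest magnitude belongs to PIK1.

3.937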